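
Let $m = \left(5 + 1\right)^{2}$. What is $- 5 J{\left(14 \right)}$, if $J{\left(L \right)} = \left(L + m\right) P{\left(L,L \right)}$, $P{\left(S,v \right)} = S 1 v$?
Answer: $-49000$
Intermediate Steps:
$P{\left(S,v \right)} = S v$
$m = 36$ ($m = 6^{2} = 36$)
$J{\left(L \right)} = L^{2} \left(36 + L\right)$ ($J{\left(L \right)} = \left(L + 36\right) L L = \left(36 + L\right) L^{2} = L^{2} \left(36 + L\right)$)
$- 5 J{\left(14 \right)} = - 5 \cdot 14^{2} \left(36 + 14\right) = - 5 \cdot 196 \cdot 50 = \left(-5\right) 9800 = -49000$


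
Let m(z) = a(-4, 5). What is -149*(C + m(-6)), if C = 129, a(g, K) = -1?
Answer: -19072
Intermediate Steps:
m(z) = -1
-149*(C + m(-6)) = -149*(129 - 1) = -149*128 = -19072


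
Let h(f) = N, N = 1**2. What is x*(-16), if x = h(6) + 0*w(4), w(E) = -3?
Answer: -16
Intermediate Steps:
N = 1
h(f) = 1
x = 1 (x = 1 + 0*(-3) = 1 + 0 = 1)
x*(-16) = 1*(-16) = -16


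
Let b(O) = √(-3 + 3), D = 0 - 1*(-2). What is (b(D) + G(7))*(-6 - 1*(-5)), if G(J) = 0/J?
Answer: 0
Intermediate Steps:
G(J) = 0
D = 2 (D = 0 + 2 = 2)
b(O) = 0 (b(O) = √0 = 0)
(b(D) + G(7))*(-6 - 1*(-5)) = (0 + 0)*(-6 - 1*(-5)) = 0*(-6 + 5) = 0*(-1) = 0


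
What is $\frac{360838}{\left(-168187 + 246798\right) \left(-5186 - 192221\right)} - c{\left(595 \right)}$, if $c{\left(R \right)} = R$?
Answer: $- \frac{9233425558653}{15518361677} \approx -595.0$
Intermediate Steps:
$\frac{360838}{\left(-168187 + 246798\right) \left(-5186 - 192221\right)} - c{\left(595 \right)} = \frac{360838}{\left(-168187 + 246798\right) \left(-5186 - 192221\right)} - 595 = \frac{360838}{78611 \left(-197407\right)} - 595 = \frac{360838}{-15518361677} - 595 = 360838 \left(- \frac{1}{15518361677}\right) - 595 = - \frac{360838}{15518361677} - 595 = - \frac{9233425558653}{15518361677}$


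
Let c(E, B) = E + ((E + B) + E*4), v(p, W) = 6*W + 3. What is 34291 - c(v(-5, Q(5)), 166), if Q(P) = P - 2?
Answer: 33999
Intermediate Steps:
Q(P) = -2 + P
v(p, W) = 3 + 6*W
c(E, B) = B + 6*E (c(E, B) = E + ((B + E) + 4*E) = E + (B + 5*E) = B + 6*E)
34291 - c(v(-5, Q(5)), 166) = 34291 - (166 + 6*(3 + 6*(-2 + 5))) = 34291 - (166 + 6*(3 + 6*3)) = 34291 - (166 + 6*(3 + 18)) = 34291 - (166 + 6*21) = 34291 - (166 + 126) = 34291 - 1*292 = 34291 - 292 = 33999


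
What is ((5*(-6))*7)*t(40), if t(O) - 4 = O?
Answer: -9240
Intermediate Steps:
t(O) = 4 + O
((5*(-6))*7)*t(40) = ((5*(-6))*7)*(4 + 40) = -30*7*44 = -210*44 = -9240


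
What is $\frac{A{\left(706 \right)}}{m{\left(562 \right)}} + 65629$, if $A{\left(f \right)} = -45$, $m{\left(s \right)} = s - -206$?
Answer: $\frac{16801009}{256} \approx 65629.0$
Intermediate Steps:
$m{\left(s \right)} = 206 + s$ ($m{\left(s \right)} = s + 206 = 206 + s$)
$\frac{A{\left(706 \right)}}{m{\left(562 \right)}} + 65629 = - \frac{45}{206 + 562} + 65629 = - \frac{45}{768} + 65629 = \left(-45\right) \frac{1}{768} + 65629 = - \frac{15}{256} + 65629 = \frac{16801009}{256}$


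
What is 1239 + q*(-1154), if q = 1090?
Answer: -1256621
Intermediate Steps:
1239 + q*(-1154) = 1239 + 1090*(-1154) = 1239 - 1257860 = -1256621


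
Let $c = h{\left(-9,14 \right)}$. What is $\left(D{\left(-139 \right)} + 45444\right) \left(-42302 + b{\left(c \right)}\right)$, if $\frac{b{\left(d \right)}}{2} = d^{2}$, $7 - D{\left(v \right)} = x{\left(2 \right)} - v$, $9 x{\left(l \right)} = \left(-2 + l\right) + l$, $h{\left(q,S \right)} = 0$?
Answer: $- \frac{17251009412}{9} \approx -1.9168 \cdot 10^{9}$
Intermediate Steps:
$c = 0$
$x{\left(l \right)} = - \frac{2}{9} + \frac{2 l}{9}$ ($x{\left(l \right)} = \frac{\left(-2 + l\right) + l}{9} = \frac{-2 + 2 l}{9} = - \frac{2}{9} + \frac{2 l}{9}$)
$D{\left(v \right)} = \frac{61}{9} + v$ ($D{\left(v \right)} = 7 - \left(\left(- \frac{2}{9} + \frac{2}{9} \cdot 2\right) - v\right) = 7 - \left(\left(- \frac{2}{9} + \frac{4}{9}\right) - v\right) = 7 - \left(\frac{2}{9} - v\right) = 7 + \left(- \frac{2}{9} + v\right) = \frac{61}{9} + v$)
$b{\left(d \right)} = 2 d^{2}$
$\left(D{\left(-139 \right)} + 45444\right) \left(-42302 + b{\left(c \right)}\right) = \left(\left(\frac{61}{9} - 139\right) + 45444\right) \left(-42302 + 2 \cdot 0^{2}\right) = \left(- \frac{1190}{9} + 45444\right) \left(-42302 + 2 \cdot 0\right) = \frac{407806 \left(-42302 + 0\right)}{9} = \frac{407806}{9} \left(-42302\right) = - \frac{17251009412}{9}$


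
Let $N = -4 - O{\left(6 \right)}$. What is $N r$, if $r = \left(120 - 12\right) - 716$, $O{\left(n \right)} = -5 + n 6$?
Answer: $21280$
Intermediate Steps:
$O{\left(n \right)} = -5 + 6 n$
$N = -35$ ($N = -4 - \left(-5 + 6 \cdot 6\right) = -4 - \left(-5 + 36\right) = -4 - 31 = -35$)
$r = -608$ ($r = 108 - 716 = -608$)
$N r = \left(-35\right) \left(-608\right) = 21280$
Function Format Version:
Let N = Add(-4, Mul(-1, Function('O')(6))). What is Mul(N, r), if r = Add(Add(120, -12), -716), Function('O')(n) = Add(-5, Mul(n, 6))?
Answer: 21280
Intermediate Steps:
Function('O')(n) = Add(-5, Mul(6, n))
N = -35 (N = Add(-4, Mul(-1, Add(-5, Mul(6, 6)))) = Add(-4, Mul(-1, Add(-5, 36))) = Add(-4, Mul(-1, 31)) = Add(-4, -31) = -35)
r = -608 (r = Add(108, -716) = -608)
Mul(N, r) = Mul(-35, -608) = 21280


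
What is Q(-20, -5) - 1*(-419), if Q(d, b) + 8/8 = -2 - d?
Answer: 436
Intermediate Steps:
Q(d, b) = -3 - d (Q(d, b) = -1 + (-2 - d) = -3 - d)
Q(-20, -5) - 1*(-419) = (-3 - 1*(-20)) - 1*(-419) = (-3 + 20) + 419 = 17 + 419 = 436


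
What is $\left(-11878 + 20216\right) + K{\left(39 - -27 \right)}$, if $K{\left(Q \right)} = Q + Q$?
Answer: $8470$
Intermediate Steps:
$K{\left(Q \right)} = 2 Q$
$\left(-11878 + 20216\right) + K{\left(39 - -27 \right)} = \left(-11878 + 20216\right) + 2 \left(39 - -27\right) = 8338 + 2 \left(39 + 27\right) = 8338 + 2 \cdot 66 = 8338 + 132 = 8470$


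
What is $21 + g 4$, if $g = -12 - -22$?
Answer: $61$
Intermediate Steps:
$g = 10$ ($g = -12 + 22 = 10$)
$21 + g 4 = 21 + 10 \cdot 4 = 21 + 40 = 61$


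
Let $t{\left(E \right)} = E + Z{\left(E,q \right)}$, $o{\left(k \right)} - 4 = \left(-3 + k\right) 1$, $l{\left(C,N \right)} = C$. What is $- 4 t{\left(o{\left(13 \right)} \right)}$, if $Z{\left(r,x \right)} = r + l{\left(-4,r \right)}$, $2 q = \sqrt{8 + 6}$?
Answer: $-96$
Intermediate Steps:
$q = \frac{\sqrt{14}}{2}$ ($q = \frac{\sqrt{8 + 6}}{2} = \frac{\sqrt{14}}{2} \approx 1.8708$)
$Z{\left(r,x \right)} = -4 + r$ ($Z{\left(r,x \right)} = r - 4 = -4 + r$)
$o{\left(k \right)} = 1 + k$ ($o{\left(k \right)} = 4 + \left(-3 + k\right) 1 = 4 + \left(-3 + k\right) = 1 + k$)
$t{\left(E \right)} = -4 + 2 E$ ($t{\left(E \right)} = E + \left(-4 + E\right) = -4 + 2 E$)
$- 4 t{\left(o{\left(13 \right)} \right)} = - 4 \left(-4 + 2 \left(1 + 13\right)\right) = - 4 \left(-4 + 2 \cdot 14\right) = - 4 \left(-4 + 28\right) = \left(-4\right) 24 = -96$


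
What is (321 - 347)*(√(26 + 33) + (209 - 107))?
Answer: -2652 - 26*√59 ≈ -2851.7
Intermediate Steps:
(321 - 347)*(√(26 + 33) + (209 - 107)) = -26*(√59 + 102) = -26*(102 + √59) = -2652 - 26*√59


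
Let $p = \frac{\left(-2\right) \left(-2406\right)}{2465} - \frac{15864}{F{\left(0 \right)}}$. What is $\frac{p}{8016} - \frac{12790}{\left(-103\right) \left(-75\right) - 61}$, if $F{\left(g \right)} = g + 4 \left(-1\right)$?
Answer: $- \frac{462920933}{394365490} \approx -1.1738$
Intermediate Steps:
$F{\left(g \right)} = -4 + g$ ($F{\left(g \right)} = g - 4 = -4 + g$)
$p = \frac{9781002}{2465}$ ($p = \frac{\left(-2\right) \left(-2406\right)}{2465} - \frac{15864}{-4 + 0} = 4812 \cdot \frac{1}{2465} - \frac{15864}{-4} = \frac{4812}{2465} - -3966 = \frac{4812}{2465} + 3966 = \frac{9781002}{2465} \approx 3968.0$)
$\frac{p}{8016} - \frac{12790}{\left(-103\right) \left(-75\right) - 61} = \frac{9781002}{2465 \cdot 8016} - \frac{12790}{\left(-103\right) \left(-75\right) - 61} = \frac{9781002}{2465} \cdot \frac{1}{8016} - \frac{12790}{7725 - 61} = \frac{1630167}{3293240} - \frac{12790}{7664} = \frac{1630167}{3293240} - \frac{6395}{3832} = - \frac{462920933}{394365490}$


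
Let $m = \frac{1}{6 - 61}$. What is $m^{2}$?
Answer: $\frac{1}{3025} \approx 0.00033058$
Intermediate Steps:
$m = - \frac{1}{55}$ ($m = \frac{1}{-55} = - \frac{1}{55} \approx -0.018182$)
$m^{2} = \left(- \frac{1}{55}\right)^{2} = \frac{1}{3025}$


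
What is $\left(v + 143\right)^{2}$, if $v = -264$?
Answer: $14641$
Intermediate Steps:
$\left(v + 143\right)^{2} = \left(-264 + 143\right)^{2} = \left(-121\right)^{2} = 14641$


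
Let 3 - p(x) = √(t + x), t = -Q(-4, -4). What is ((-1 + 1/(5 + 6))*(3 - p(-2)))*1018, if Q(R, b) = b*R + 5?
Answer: -10180*I*√23/11 ≈ -4438.3*I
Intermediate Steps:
Q(R, b) = 5 + R*b (Q(R, b) = R*b + 5 = 5 + R*b)
t = -21 (t = -(5 - 4*(-4)) = -(5 + 16) = -1*21 = -21)
p(x) = 3 - √(-21 + x)
((-1 + 1/(5 + 6))*(3 - p(-2)))*1018 = ((-1 + 1/(5 + 6))*(3 - (3 - √(-21 - 2))))*1018 = ((-1 + 1/11)*(3 - (3 - √(-23))))*1018 = ((-1 + 1/11)*(3 - (3 - I*√23)))*1018 = -10*(3 - (3 - I*√23))/11*1018 = -10*(3 + (-3 + I*√23))/11*1018 = -10*I*√23/11*1018 = -10180*I*√23/11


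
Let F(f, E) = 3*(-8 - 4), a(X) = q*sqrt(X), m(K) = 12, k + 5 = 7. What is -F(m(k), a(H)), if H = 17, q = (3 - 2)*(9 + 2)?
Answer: 36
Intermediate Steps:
k = 2 (k = -5 + 7 = 2)
q = 11 (q = 1*11 = 11)
a(X) = 11*sqrt(X)
F(f, E) = -36 (F(f, E) = 3*(-12) = -36)
-F(m(k), a(H)) = -1*(-36) = 36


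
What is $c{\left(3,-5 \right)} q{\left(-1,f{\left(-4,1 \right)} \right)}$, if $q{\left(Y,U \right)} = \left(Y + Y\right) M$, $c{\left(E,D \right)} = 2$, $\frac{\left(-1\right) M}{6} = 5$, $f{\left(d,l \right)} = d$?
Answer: $120$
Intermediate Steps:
$M = -30$ ($M = \left(-6\right) 5 = -30$)
$q{\left(Y,U \right)} = - 60 Y$ ($q{\left(Y,U \right)} = \left(Y + Y\right) \left(-30\right) = 2 Y \left(-30\right) = - 60 Y$)
$c{\left(3,-5 \right)} q{\left(-1,f{\left(-4,1 \right)} \right)} = 2 \left(\left(-60\right) \left(-1\right)\right) = 2 \cdot 60 = 120$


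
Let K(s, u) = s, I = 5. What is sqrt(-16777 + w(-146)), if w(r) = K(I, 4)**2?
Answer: 4*I*sqrt(1047) ≈ 129.43*I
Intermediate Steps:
w(r) = 25 (w(r) = 5**2 = 25)
sqrt(-16777 + w(-146)) = sqrt(-16777 + 25) = sqrt(-16752) = 4*I*sqrt(1047)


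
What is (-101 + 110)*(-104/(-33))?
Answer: 312/11 ≈ 28.364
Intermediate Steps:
(-101 + 110)*(-104/(-33)) = 9*(-104*(-1/33)) = 9*(104/33) = 312/11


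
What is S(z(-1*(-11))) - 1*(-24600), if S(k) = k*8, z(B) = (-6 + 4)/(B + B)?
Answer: 270592/11 ≈ 24599.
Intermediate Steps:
z(B) = -1/B (z(B) = -2*1/(2*B) = -1/B)
S(k) = 8*k
S(z(-1*(-11))) - 1*(-24600) = 8*(-1/((-1*(-11)))) - 1*(-24600) = 8*(-1/11) + 24600 = -8/11 + 24600 = 270592/11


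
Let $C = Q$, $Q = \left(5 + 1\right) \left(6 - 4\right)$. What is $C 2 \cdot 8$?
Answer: $192$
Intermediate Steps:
$Q = 12$ ($Q = 6 \cdot 2 = 12$)
$C = 12$
$C 2 \cdot 8 = 12 \cdot 2 \cdot 8 = 24 \cdot 8 = 192$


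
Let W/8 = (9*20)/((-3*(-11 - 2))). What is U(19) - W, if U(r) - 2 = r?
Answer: -207/13 ≈ -15.923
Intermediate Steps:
U(r) = 2 + r
W = 480/13 (W = 8*((9*20)/((-3*(-11 - 2)))) = 8*(180/((-3*(-13)))) = 8*(180/39) = 8*(180*(1/39)) = 8*(60/13) = 480/13 ≈ 36.923)
U(19) - W = (2 + 19) - 1*480/13 = 21 - 480/13 = -207/13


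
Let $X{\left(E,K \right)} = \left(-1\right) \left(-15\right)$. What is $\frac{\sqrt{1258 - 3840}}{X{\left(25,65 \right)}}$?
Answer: $\frac{i \sqrt{2582}}{15} \approx 3.3876 i$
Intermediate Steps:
$X{\left(E,K \right)} = 15$
$\frac{\sqrt{1258 - 3840}}{X{\left(25,65 \right)}} = \frac{\sqrt{1258 - 3840}}{15} = \sqrt{-2582} \cdot \frac{1}{15} = i \sqrt{2582} \cdot \frac{1}{15} = \frac{i \sqrt{2582}}{15}$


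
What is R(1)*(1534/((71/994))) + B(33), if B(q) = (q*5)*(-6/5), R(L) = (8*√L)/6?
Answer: 85310/3 ≈ 28437.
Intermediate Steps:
R(L) = 4*√L/3 (R(L) = (8*√L)*(⅙) = 4*√L/3)
B(q) = -6*q (B(q) = (5*q)*(-6/5) = -6*q)
R(1)*(1534/((71/994))) + B(33) = (4*√1/3)*(1534/((71/994))) - 6*33 = ((4/3)*1)*(1534/((71*(1/994)))) - 198 = 4*(1534/(1/14))/3 - 198 = 4*(1534*14)/3 - 198 = (4/3)*21476 - 198 = 85904/3 - 198 = 85310/3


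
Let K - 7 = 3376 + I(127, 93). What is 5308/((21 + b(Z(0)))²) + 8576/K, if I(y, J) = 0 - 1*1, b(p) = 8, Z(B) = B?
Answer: 12582036/1422131 ≈ 8.8473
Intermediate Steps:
I(y, J) = -1 (I(y, J) = 0 - 1 = -1)
K = 3382 (K = 7 + (3376 - 1) = 7 + 3375 = 3382)
5308/((21 + b(Z(0)))²) + 8576/K = 5308/((21 + 8)²) + 8576/3382 = 5308/(29²) + 8576*(1/3382) = 5308/841 + 4288/1691 = 12582036/1422131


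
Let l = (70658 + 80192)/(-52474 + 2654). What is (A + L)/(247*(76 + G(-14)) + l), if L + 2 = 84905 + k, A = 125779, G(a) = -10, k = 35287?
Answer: 1225417558/81201479 ≈ 15.091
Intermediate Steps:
l = -15085/4982 (l = 150850/(-49820) = 150850*(-1/49820) = -15085/4982 ≈ -3.0279)
L = 120190 (L = -2 + (84905 + 35287) = -2 + 120192 = 120190)
(A + L)/(247*(76 + G(-14)) + l) = (125779 + 120190)/(247*(76 - 10) - 15085/4982) = 245969/(247*66 - 15085/4982) = 245969/(16302 - 15085/4982) = 245969/(81201479/4982) = 245969*(4982/81201479) = 1225417558/81201479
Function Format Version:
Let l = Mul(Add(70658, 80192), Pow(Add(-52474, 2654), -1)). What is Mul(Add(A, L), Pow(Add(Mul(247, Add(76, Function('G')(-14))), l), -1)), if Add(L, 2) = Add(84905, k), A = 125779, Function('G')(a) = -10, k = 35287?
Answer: Rational(1225417558, 81201479) ≈ 15.091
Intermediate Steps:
l = Rational(-15085, 4982) (l = Mul(150850, Pow(-49820, -1)) = Mul(150850, Rational(-1, 49820)) = Rational(-15085, 4982) ≈ -3.0279)
L = 120190 (L = Add(-2, Add(84905, 35287)) = Add(-2, 120192) = 120190)
Mul(Add(A, L), Pow(Add(Mul(247, Add(76, Function('G')(-14))), l), -1)) = Mul(Add(125779, 120190), Pow(Add(Mul(247, Add(76, -10)), Rational(-15085, 4982)), -1)) = Mul(245969, Pow(Add(Mul(247, 66), Rational(-15085, 4982)), -1)) = Mul(245969, Pow(Add(16302, Rational(-15085, 4982)), -1)) = Mul(245969, Pow(Rational(81201479, 4982), -1)) = Mul(245969, Rational(4982, 81201479)) = Rational(1225417558, 81201479)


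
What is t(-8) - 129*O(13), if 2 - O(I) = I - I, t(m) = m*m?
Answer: -194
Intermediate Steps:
t(m) = m**2
O(I) = 2 (O(I) = 2 - (I - I) = 2 - 1*0 = 2 + 0 = 2)
t(-8) - 129*O(13) = (-8)**2 - 129*2 = 64 - 258 = -194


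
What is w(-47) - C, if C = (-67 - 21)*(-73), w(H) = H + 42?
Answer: -6429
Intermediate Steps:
w(H) = 42 + H
C = 6424 (C = -88*(-73) = 6424)
w(-47) - C = (42 - 47) - 1*6424 = -5 - 6424 = -6429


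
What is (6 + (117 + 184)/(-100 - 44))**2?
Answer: 316969/20736 ≈ 15.286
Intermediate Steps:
(6 + (117 + 184)/(-100 - 44))**2 = (6 + 301/(-144))**2 = (6 + 301*(-1/144))**2 = (6 - 301/144)**2 = (563/144)**2 = 316969/20736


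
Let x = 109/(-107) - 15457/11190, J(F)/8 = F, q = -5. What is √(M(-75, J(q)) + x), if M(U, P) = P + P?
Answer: I*√118128588575970/1197330 ≈ 9.0774*I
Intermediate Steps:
J(F) = 8*F
x = -2873609/1197330 (x = 109*(-1/107) - 15457*1/11190 = -109/107 - 15457/11190 = -2873609/1197330 ≈ -2.4000)
M(U, P) = 2*P
√(M(-75, J(q)) + x) = √(2*(8*(-5)) - 2873609/1197330) = √(2*(-40) - 2873609/1197330) = √(-80 - 2873609/1197330) = √(-98660009/1197330) = I*√118128588575970/1197330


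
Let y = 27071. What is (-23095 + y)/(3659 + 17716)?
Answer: 3976/21375 ≈ 0.18601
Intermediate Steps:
(-23095 + y)/(3659 + 17716) = (-23095 + 27071)/(3659 + 17716) = 3976/21375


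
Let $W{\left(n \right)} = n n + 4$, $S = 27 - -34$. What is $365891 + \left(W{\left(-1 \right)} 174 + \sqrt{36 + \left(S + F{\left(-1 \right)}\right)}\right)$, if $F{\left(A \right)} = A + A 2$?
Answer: $366761 + \sqrt{94} \approx 3.6677 \cdot 10^{5}$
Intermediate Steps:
$S = 61$ ($S = 27 + 34 = 61$)
$F{\left(A \right)} = 3 A$ ($F{\left(A \right)} = A + 2 A = 3 A$)
$W{\left(n \right)} = 4 + n^{2}$ ($W{\left(n \right)} = n^{2} + 4 = 4 + n^{2}$)
$365891 + \left(W{\left(-1 \right)} 174 + \sqrt{36 + \left(S + F{\left(-1 \right)}\right)}\right) = 365891 + \left(\left(4 + \left(-1\right)^{2}\right) 174 + \sqrt{36 + \left(61 + 3 \left(-1\right)\right)}\right) = 365891 + \left(\left(4 + 1\right) 174 + \sqrt{36 + \left(61 - 3\right)}\right) = 365891 + \left(5 \cdot 174 + \sqrt{36 + 58}\right) = 365891 + \left(870 + \sqrt{94}\right) = 366761 + \sqrt{94}$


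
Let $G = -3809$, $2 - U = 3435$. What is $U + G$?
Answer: $-7242$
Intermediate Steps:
$U = -3433$ ($U = 2 - 3435 = -3433$)
$U + G = -3433 - 3809 = -7242$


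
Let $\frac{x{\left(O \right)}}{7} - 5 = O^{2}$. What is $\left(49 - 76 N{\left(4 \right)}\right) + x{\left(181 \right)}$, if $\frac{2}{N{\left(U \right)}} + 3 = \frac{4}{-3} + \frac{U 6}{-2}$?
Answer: $\frac{11241595}{49} \approx 2.2942 \cdot 10^{5}$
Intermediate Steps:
$N{\left(U \right)} = \frac{2}{- \frac{13}{3} - 3 U}$ ($N{\left(U \right)} = \frac{2}{-3 + \left(\frac{4}{-3} + \frac{U 6}{-2}\right)} = \frac{2}{-3 + \left(4 \left(- \frac{1}{3}\right) + 6 U \left(- \frac{1}{2}\right)\right)} = \frac{2}{-3 - \left(\frac{4}{3} + 3 U\right)} = \frac{2}{- \frac{13}{3} - 3 U}$)
$x{\left(O \right)} = 35 + 7 O^{2}$
$\left(49 - 76 N{\left(4 \right)}\right) + x{\left(181 \right)} = \left(49 - 76 \left(- \frac{6}{13 + 9 \cdot 4}\right)\right) + \left(35 + 7 \cdot 181^{2}\right) = \left(49 - 76 \left(- \frac{6}{13 + 36}\right)\right) + \left(35 + 7 \cdot 32761\right) = \left(49 - 76 \left(- \frac{6}{49}\right)\right) + \left(35 + 229327\right) = \left(49 - 76 \left(\left(-6\right) \frac{1}{49}\right)\right) + 229362 = \left(49 - - \frac{456}{49}\right) + 229362 = \left(49 + \frac{456}{49}\right) + 229362 = \frac{2857}{49} + 229362 = \frac{11241595}{49}$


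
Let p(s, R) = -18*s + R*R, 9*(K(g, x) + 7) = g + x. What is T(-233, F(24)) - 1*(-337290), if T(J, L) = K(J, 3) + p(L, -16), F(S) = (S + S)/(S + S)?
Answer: 3037459/9 ≈ 3.3750e+5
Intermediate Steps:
K(g, x) = -7 + g/9 + x/9 (K(g, x) = -7 + (g + x)/9 = -7 + (g/9 + x/9) = -7 + g/9 + x/9)
F(S) = 1 (F(S) = (2*S)/((2*S)) = (2*S)*(1/(2*S)) = 1)
p(s, R) = R**2 - 18*s (p(s, R) = -18*s + R**2 = R**2 - 18*s)
T(J, L) = 748/3 - 18*L + J/9 (T(J, L) = (-7 + J/9 + (1/9)*3) + ((-16)**2 - 18*L) = (-7 + J/9 + 1/3) + (256 - 18*L) = (-20/3 + J/9) + (256 - 18*L) = 748/3 - 18*L + J/9)
T(-233, F(24)) - 1*(-337290) = (748/3 - 18*1 + (1/9)*(-233)) - 1*(-337290) = (748/3 - 18 - 233/9) + 337290 = 1849/9 + 337290 = 3037459/9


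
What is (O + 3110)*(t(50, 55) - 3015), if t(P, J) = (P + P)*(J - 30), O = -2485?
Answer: -321875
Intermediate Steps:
t(P, J) = 2*P*(-30 + J) (t(P, J) = (2*P)*(-30 + J) = 2*P*(-30 + J))
(O + 3110)*(t(50, 55) - 3015) = (-2485 + 3110)*(2*50*(-30 + 55) - 3015) = 625*(2*50*25 - 3015) = 625*(2500 - 3015) = 625*(-515) = -321875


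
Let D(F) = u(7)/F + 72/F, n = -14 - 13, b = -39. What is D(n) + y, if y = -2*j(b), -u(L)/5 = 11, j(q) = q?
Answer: 2089/27 ≈ 77.370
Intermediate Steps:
n = -27
u(L) = -55 (u(L) = -5*11 = -55)
D(F) = 17/F (D(F) = -55/F + 72/F = 17/F)
y = 78 (y = -2*(-39) = 78)
D(n) + y = 17/(-27) + 78 = 17*(-1/27) + 78 = -17/27 + 78 = 2089/27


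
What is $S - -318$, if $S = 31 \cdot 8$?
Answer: $566$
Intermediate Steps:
$S = 248$
$S - -318 = 248 - -318 = 248 + 318 = 566$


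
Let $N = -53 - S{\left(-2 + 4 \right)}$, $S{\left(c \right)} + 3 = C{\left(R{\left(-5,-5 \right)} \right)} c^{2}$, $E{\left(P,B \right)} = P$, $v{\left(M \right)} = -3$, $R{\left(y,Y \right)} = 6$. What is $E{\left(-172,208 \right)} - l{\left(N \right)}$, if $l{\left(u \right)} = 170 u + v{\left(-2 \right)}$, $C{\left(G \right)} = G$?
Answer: $12411$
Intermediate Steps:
$S{\left(c \right)} = -3 + 6 c^{2}$
$N = -74$ ($N = -53 - \left(-3 + 6 \left(-2 + 4\right)^{2}\right) = -53 - \left(-3 + 6 \cdot 2^{2}\right) = -53 - \left(-3 + 6 \cdot 4\right) = -53 - \left(-3 + 24\right) = -53 - 21 = -74$)
$l{\left(u \right)} = -3 + 170 u$ ($l{\left(u \right)} = 170 u - 3 = -3 + 170 u$)
$E{\left(-172,208 \right)} - l{\left(N \right)} = -172 - \left(-3 + 170 \left(-74\right)\right) = -172 - \left(-3 - 12580\right) = -172 - -12583 = -172 + 12583 = 12411$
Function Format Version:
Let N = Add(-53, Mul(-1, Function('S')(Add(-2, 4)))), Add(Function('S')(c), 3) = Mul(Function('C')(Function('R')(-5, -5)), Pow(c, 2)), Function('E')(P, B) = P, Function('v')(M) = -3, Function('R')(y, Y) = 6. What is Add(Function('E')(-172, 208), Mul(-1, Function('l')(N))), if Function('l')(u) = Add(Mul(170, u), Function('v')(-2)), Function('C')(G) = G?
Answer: 12411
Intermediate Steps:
Function('S')(c) = Add(-3, Mul(6, Pow(c, 2)))
N = -74 (N = Add(-53, Mul(-1, Add(-3, Mul(6, Pow(Add(-2, 4), 2))))) = Add(-53, Mul(-1, Add(-3, Mul(6, Pow(2, 2))))) = Add(-53, Mul(-1, Add(-3, Mul(6, 4)))) = Add(-53, Mul(-1, Add(-3, 24))) = Add(-53, Mul(-1, 21)) = Add(-53, -21) = -74)
Function('l')(u) = Add(-3, Mul(170, u)) (Function('l')(u) = Add(Mul(170, u), -3) = Add(-3, Mul(170, u)))
Add(Function('E')(-172, 208), Mul(-1, Function('l')(N))) = Add(-172, Mul(-1, Add(-3, Mul(170, -74)))) = Add(-172, Mul(-1, Add(-3, -12580))) = Add(-172, Mul(-1, -12583)) = Add(-172, 12583) = 12411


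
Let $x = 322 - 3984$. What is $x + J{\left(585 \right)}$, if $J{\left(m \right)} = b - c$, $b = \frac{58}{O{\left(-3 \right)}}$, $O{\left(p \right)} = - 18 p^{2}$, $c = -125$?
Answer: $- \frac{286526}{81} \approx -3537.4$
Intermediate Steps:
$b = - \frac{29}{81}$ ($b = \frac{58}{\left(-18\right) \left(-3\right)^{2}} = \frac{58}{\left(-18\right) 9} = \frac{58}{-162} = 58 \left(- \frac{1}{162}\right) = - \frac{29}{81} \approx -0.35802$)
$x = -3662$ ($x = 322 - 3984 = -3662$)
$J{\left(m \right)} = \frac{10096}{81}$ ($J{\left(m \right)} = - \frac{29}{81} - -125 = - \frac{29}{81} + 125 = \frac{10096}{81}$)
$x + J{\left(585 \right)} = -3662 + \frac{10096}{81} = - \frac{286526}{81}$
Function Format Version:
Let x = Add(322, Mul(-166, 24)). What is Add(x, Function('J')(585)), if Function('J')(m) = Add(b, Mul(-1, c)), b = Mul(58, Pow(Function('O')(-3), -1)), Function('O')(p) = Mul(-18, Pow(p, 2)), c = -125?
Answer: Rational(-286526, 81) ≈ -3537.4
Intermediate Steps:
b = Rational(-29, 81) (b = Mul(58, Pow(Mul(-18, Pow(-3, 2)), -1)) = Mul(58, Pow(Mul(-18, 9), -1)) = Mul(58, Pow(-162, -1)) = Mul(58, Rational(-1, 162)) = Rational(-29, 81) ≈ -0.35802)
x = -3662 (x = Add(322, -3984) = -3662)
Function('J')(m) = Rational(10096, 81) (Function('J')(m) = Add(Rational(-29, 81), Mul(-1, -125)) = Add(Rational(-29, 81), 125) = Rational(10096, 81))
Add(x, Function('J')(585)) = Add(-3662, Rational(10096, 81)) = Rational(-286526, 81)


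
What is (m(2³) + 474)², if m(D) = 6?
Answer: 230400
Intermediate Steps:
(m(2³) + 474)² = (6 + 474)² = 480² = 230400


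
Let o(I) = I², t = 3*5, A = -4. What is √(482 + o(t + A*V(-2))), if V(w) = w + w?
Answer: √1443 ≈ 37.987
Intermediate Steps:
V(w) = 2*w
t = 15
√(482 + o(t + A*V(-2))) = √(482 + (15 - 8*(-2))²) = √(482 + (15 - 4*(-4))²) = √(482 + (15 + 16)²) = √(482 + 31²) = √(482 + 961) = √1443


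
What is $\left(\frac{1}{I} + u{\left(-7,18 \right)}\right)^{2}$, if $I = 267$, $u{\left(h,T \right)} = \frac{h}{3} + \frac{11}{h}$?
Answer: $\frac{53158681}{3493161} \approx 15.218$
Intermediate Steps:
$u{\left(h,T \right)} = \frac{11}{h} + \frac{h}{3}$ ($u{\left(h,T \right)} = h \frac{1}{3} + \frac{11}{h} = \frac{h}{3} + \frac{11}{h} = \frac{11}{h} + \frac{h}{3}$)
$\left(\frac{1}{I} + u{\left(-7,18 \right)}\right)^{2} = \left(\frac{1}{267} + \left(\frac{11}{-7} + \frac{1}{3} \left(-7\right)\right)\right)^{2} = \left(\frac{1}{267} + \left(11 \left(- \frac{1}{7}\right) - \frac{7}{3}\right)\right)^{2} = \left(\frac{1}{267} - \frac{82}{21}\right)^{2} = \left(- \frac{7291}{1869}\right)^{2} = \frac{53158681}{3493161}$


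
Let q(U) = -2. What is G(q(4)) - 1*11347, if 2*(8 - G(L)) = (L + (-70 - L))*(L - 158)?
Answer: -16939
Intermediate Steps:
G(L) = -5522 + 35*L (G(L) = 8 - (L + (-70 - L))*(L - 158)/2 = 8 - (-35)*(-158 + L) = 8 - (11060 - 70*L)/2 = 8 + (-5530 + 35*L) = -5522 + 35*L)
G(q(4)) - 1*11347 = (-5522 + 35*(-2)) - 1*11347 = (-5522 - 70) - 11347 = -5592 - 11347 = -16939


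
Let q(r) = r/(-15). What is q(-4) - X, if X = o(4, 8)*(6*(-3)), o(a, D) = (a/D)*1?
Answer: 139/15 ≈ 9.2667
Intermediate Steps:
q(r) = -r/15 (q(r) = r*(-1/15) = -r/15)
o(a, D) = a/D
X = -9 (X = (4/8)*(6*(-3)) = (4*(1/8))*(-18) = (1/2)*(-18) = -9)
q(-4) - X = -1/15*(-4) - 1*(-9) = 4/15 + 9 = 139/15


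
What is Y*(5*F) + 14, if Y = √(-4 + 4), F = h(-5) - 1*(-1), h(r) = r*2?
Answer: 14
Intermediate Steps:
h(r) = 2*r
F = -9 (F = 2*(-5) - 1*(-1) = -10 + 1 = -9)
Y = 0 (Y = √0 = 0)
Y*(5*F) + 14 = 0*(5*(-9)) + 14 = 0*(-45) + 14 = 0 + 14 = 14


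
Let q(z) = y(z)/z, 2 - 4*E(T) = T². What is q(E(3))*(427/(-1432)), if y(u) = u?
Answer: -427/1432 ≈ -0.29818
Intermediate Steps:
E(T) = ½ - T²/4
q(z) = 1 (q(z) = z/z = 1)
q(E(3))*(427/(-1432)) = 1*(427/(-1432)) = 1*(427*(-1/1432)) = 1*(-427/1432) = -427/1432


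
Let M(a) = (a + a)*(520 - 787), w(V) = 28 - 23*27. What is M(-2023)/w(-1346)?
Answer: -1080282/593 ≈ -1821.7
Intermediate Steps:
w(V) = -593 (w(V) = 28 - 621 = -593)
M(a) = -534*a (M(a) = (2*a)*(-267) = -534*a)
M(-2023)/w(-1346) = -534*(-2023)/(-593) = 1080282*(-1/593) = -1080282/593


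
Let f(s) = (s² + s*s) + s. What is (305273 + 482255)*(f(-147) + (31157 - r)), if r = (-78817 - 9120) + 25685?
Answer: 107481821440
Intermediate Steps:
r = -62252 (r = -87937 + 25685 = -62252)
f(s) = s + 2*s² (f(s) = (s² + s²) + s = 2*s² + s = s + 2*s²)
(305273 + 482255)*(f(-147) + (31157 - r)) = (305273 + 482255)*(-147*(1 + 2*(-147)) + (31157 - 1*(-62252))) = 787528*(-147*(1 - 294) + (31157 + 62252)) = 787528*(-147*(-293) + 93409) = 787528*(43071 + 93409) = 787528*136480 = 107481821440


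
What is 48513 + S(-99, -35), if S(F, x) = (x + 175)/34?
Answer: 824791/17 ≈ 48517.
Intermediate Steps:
S(F, x) = 175/34 + x/34 (S(F, x) = (175 + x)*(1/34) = 175/34 + x/34)
48513 + S(-99, -35) = 48513 + (175/34 + (1/34)*(-35)) = 48513 + (175/34 - 35/34) = 48513 + 70/17 = 824791/17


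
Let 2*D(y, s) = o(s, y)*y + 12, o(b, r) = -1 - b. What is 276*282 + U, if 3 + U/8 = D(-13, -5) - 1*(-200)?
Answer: 79248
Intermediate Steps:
D(y, s) = 6 + y*(-1 - s)/2 (D(y, s) = ((-1 - s)*y + 12)/2 = (y*(-1 - s) + 12)/2 = (12 + y*(-1 - s))/2 = 6 + y*(-1 - s)/2)
U = 1416 (U = -24 + 8*((6 - ½*(-13)*(1 - 5)) - 1*(-200)) = -24 + 8*((6 - ½*(-13)*(-4)) + 200) = -24 + 8*((6 - 26) + 200) = -24 + 8*(-20 + 200) = -24 + 8*180 = -24 + 1440 = 1416)
276*282 + U = 276*282 + 1416 = 77832 + 1416 = 79248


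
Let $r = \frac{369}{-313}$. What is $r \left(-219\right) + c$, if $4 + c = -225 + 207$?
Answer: $\frac{73925}{313} \approx 236.18$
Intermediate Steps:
$c = -22$ ($c = -4 + \left(-225 + 207\right) = -4 - 18 = -22$)
$r = - \frac{369}{313}$ ($r = 369 \left(- \frac{1}{313}\right) = - \frac{369}{313} \approx -1.1789$)
$r \left(-219\right) + c = \left(- \frac{369}{313}\right) \left(-219\right) - 22 = \frac{80811}{313} - 22 = \frac{73925}{313}$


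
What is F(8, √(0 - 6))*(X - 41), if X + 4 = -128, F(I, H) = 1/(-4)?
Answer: 173/4 ≈ 43.250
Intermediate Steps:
F(I, H) = -¼
X = -132 (X = -4 - 128 = -132)
F(8, √(0 - 6))*(X - 41) = -(-132 - 41)/4 = -¼*(-173) = 173/4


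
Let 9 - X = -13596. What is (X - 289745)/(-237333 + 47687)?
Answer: 138070/94823 ≈ 1.4561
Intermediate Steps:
X = 13605 (X = 9 - 1*(-13596) = 9 + 13596 = 13605)
(X - 289745)/(-237333 + 47687) = (13605 - 289745)/(-237333 + 47687) = -276140/(-189646) = -276140*(-1/189646) = 138070/94823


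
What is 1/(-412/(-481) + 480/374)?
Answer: 89947/192484 ≈ 0.46730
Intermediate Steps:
1/(-412/(-481) + 480/374) = 1/(-412*(-1/481) + 480*(1/374)) = 1/(412/481 + 240/187) = 1/(192484/89947) = 89947/192484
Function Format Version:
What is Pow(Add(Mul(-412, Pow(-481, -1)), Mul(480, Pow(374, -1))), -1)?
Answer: Rational(89947, 192484) ≈ 0.46730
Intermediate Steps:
Pow(Add(Mul(-412, Pow(-481, -1)), Mul(480, Pow(374, -1))), -1) = Pow(Add(Mul(-412, Rational(-1, 481)), Mul(480, Rational(1, 374))), -1) = Pow(Add(Rational(412, 481), Rational(240, 187)), -1) = Pow(Rational(192484, 89947), -1) = Rational(89947, 192484)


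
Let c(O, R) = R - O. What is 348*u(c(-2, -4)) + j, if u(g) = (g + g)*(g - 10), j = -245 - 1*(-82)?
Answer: 16541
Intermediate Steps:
j = -163 (j = -245 + 82 = -163)
u(g) = 2*g*(-10 + g) (u(g) = (2*g)*(-10 + g) = 2*g*(-10 + g))
348*u(c(-2, -4)) + j = 348*(2*(-4 - 1*(-2))*(-10 + (-4 - 1*(-2)))) - 163 = 348*(2*(-4 + 2)*(-10 + (-4 + 2))) - 163 = 348*(2*(-2)*(-10 - 2)) - 163 = 348*(2*(-2)*(-12)) - 163 = 348*48 - 163 = 16704 - 163 = 16541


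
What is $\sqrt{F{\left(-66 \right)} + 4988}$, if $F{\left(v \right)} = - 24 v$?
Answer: $2 \sqrt{1643} \approx 81.068$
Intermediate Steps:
$\sqrt{F{\left(-66 \right)} + 4988} = \sqrt{\left(-24\right) \left(-66\right) + 4988} = \sqrt{1584 + 4988} = \sqrt{6572} = 2 \sqrt{1643}$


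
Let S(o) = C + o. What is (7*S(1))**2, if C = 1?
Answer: 196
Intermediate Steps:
S(o) = 1 + o
(7*S(1))**2 = (7*(1 + 1))**2 = (7*2)**2 = 14**2 = 196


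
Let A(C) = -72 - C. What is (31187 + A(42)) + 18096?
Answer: 49169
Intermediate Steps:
(31187 + A(42)) + 18096 = (31187 + (-72 - 1*42)) + 18096 = (31187 + (-72 - 42)) + 18096 = (31187 - 114) + 18096 = 31073 + 18096 = 49169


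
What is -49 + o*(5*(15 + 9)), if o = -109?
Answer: -13129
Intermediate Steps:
-49 + o*(5*(15 + 9)) = -49 - 545*(15 + 9) = -49 - 545*24 = -49 - 109*120 = -49 - 13080 = -13129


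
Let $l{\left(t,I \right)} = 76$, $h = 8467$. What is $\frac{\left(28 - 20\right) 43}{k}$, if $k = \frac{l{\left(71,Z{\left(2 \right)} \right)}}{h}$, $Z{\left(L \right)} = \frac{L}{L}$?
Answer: $\frac{728162}{19} \approx 38324.0$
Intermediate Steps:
$Z{\left(L \right)} = 1$
$k = \frac{76}{8467} \approx 0.008976$
$\frac{\left(28 - 20\right) 43}{k} = \frac{\left(28 - 20\right) 43}{\frac{76}{8467}} = 8 \cdot 43 \cdot \frac{8467}{76} = 344 \cdot \frac{8467}{76} = \frac{728162}{19}$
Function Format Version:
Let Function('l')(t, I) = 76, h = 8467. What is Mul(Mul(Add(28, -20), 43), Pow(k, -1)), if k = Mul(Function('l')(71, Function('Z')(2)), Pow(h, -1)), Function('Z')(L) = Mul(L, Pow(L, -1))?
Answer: Rational(728162, 19) ≈ 38324.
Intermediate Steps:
Function('Z')(L) = 1
k = Rational(76, 8467) (k = Mul(76, Pow(8467, -1)) = Mul(76, Rational(1, 8467)) = Rational(76, 8467) ≈ 0.0089760)
Mul(Mul(Add(28, -20), 43), Pow(k, -1)) = Mul(Mul(Add(28, -20), 43), Pow(Rational(76, 8467), -1)) = Mul(Mul(8, 43), Rational(8467, 76)) = Mul(344, Rational(8467, 76)) = Rational(728162, 19)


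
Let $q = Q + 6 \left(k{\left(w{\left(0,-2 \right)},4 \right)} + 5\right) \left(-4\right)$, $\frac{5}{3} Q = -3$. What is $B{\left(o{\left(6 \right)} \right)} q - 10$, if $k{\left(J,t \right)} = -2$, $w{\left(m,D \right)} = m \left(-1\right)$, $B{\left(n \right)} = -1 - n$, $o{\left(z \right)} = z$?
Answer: $\frac{2533}{5} \approx 506.6$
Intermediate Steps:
$w{\left(m,D \right)} = - m$
$Q = - \frac{9}{5}$ ($Q = \frac{3}{5} \left(-3\right) = - \frac{9}{5} \approx -1.8$)
$q = - \frac{369}{5}$ ($q = - \frac{9}{5} + 6 \left(-2 + 5\right) \left(-4\right) = - \frac{9}{5} + 6 \cdot 3 \left(-4\right) = - \frac{9}{5} + 18 \left(-4\right) = - \frac{9}{5} - 72 = - \frac{369}{5} \approx -73.8$)
$B{\left(o{\left(6 \right)} \right)} q - 10 = \left(-1 - 6\right) \left(- \frac{369}{5}\right) - 10 = \left(-7\right) \left(- \frac{369}{5}\right) - 10 = \frac{2583}{5} - 10 = \frac{2533}{5}$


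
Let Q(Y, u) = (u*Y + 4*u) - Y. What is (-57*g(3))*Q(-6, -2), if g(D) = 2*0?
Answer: 0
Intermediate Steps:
Q(Y, u) = -Y + 4*u + Y*u (Q(Y, u) = (Y*u + 4*u) - Y = (4*u + Y*u) - Y = -Y + 4*u + Y*u)
g(D) = 0
(-57*g(3))*Q(-6, -2) = (-57*0)*(-1*(-6) + 4*(-2) - 6*(-2)) = 0*(6 - 8 + 12) = 0*10 = 0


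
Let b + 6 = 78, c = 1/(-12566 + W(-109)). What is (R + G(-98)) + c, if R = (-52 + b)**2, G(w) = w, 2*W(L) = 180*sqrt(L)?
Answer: 23976869373/79393628 - 45*I*sqrt(109)/79393628 ≈ 302.0 - 5.9175e-6*I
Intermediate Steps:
W(L) = 90*sqrt(L) (W(L) = (180*sqrt(L))/2 = 90*sqrt(L))
c = 1/(-12566 + 90*I*sqrt(109)) (c = 1/(-12566 + 90*sqrt(-109)) = 1/(-12566 + 90*(I*sqrt(109))) = 1/(-12566 + 90*I*sqrt(109)) ≈ -7.9137e-5 - 5.9175e-6*I)
b = 72 (b = -6 + 78 = 72)
R = 400 (R = (-52 + 72)**2 = 20**2 = 400)
(R + G(-98)) + c = (400 - 98) + (-6283/79393628 - 45*I*sqrt(109)/79393628) = 302 + (-6283/79393628 - 45*I*sqrt(109)/79393628) = 23976869373/79393628 - 45*I*sqrt(109)/79393628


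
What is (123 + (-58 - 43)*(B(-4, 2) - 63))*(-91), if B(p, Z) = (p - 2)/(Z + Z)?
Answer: -1208025/2 ≈ -6.0401e+5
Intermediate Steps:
B(p, Z) = (-2 + p)/(2*Z) (B(p, Z) = (-2 + p)/((2*Z)) = (-2 + p)*(1/(2*Z)) = (-2 + p)/(2*Z))
(123 + (-58 - 43)*(B(-4, 2) - 63))*(-91) = (123 + (-58 - 43)*((½)*(-2 - 4)/2 - 63))*(-91) = (123 - 101*((½)*(½)*(-6) - 63))*(-91) = (123 - 101*(-3/2 - 63))*(-91) = (123 - 101*(-129/2))*(-91) = (123 + 13029/2)*(-91) = (13275/2)*(-91) = -1208025/2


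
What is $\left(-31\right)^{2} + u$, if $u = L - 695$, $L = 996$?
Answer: $1262$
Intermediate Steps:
$u = 301$ ($u = 996 - 695 = 301$)
$\left(-31\right)^{2} + u = \left(-31\right)^{2} + 301 = 961 + 301 = 1262$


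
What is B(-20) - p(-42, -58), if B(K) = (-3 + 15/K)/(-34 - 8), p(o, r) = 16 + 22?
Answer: -2123/56 ≈ -37.911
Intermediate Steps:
p(o, r) = 38
B(K) = 1/14 - 5/(14*K) (B(K) = (-3 + 15/K)/(-42) = (-3 + 15/K)*(-1/42) = 1/14 - 5/(14*K))
B(-20) - p(-42, -58) = (1/14)*(-5 - 20)/(-20) - 1*38 = (1/14)*(-1/20)*(-25) - 38 = 5/56 - 38 = -2123/56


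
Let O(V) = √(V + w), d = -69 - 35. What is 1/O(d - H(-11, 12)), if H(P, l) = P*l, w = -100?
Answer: -I*√2/12 ≈ -0.11785*I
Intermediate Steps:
d = -104
O(V) = √(-100 + V) (O(V) = √(V - 100) = √(-100 + V))
1/O(d - H(-11, 12)) = 1/(√(-100 + (-104 - (-11)*12))) = 1/(√(-100 + (-104 - 1*(-132)))) = 1/(√(-100 + (-104 + 132))) = 1/(√(-100 + 28)) = 1/(√(-72)) = 1/(6*I*√2) = -I*√2/12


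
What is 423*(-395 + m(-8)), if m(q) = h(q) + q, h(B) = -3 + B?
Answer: -175122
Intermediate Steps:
m(q) = -3 + 2*q (m(q) = (-3 + q) + q = -3 + 2*q)
423*(-395 + m(-8)) = 423*(-395 + (-3 + 2*(-8))) = 423*(-395 + (-3 - 16)) = 423*(-395 - 19) = 423*(-414) = -175122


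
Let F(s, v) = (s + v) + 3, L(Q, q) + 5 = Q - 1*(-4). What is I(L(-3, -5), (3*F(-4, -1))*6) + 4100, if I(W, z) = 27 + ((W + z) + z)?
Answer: 4051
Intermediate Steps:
L(Q, q) = -1 + Q (L(Q, q) = -5 + (Q - 1*(-4)) = -5 + (Q + 4) = -5 + (4 + Q) = -1 + Q)
F(s, v) = 3 + s + v
I(W, z) = 27 + W + 2*z (I(W, z) = 27 + (W + 2*z) = 27 + W + 2*z)
I(L(-3, -5), (3*F(-4, -1))*6) + 4100 = (27 + (-1 - 3) + 2*((3*(3 - 4 - 1))*6)) + 4100 = (27 - 4 + 2*((3*(-2))*6)) + 4100 = (27 - 4 + 2*(-6*6)) + 4100 = (27 - 4 + 2*(-36)) + 4100 = (27 - 4 - 72) + 4100 = -49 + 4100 = 4051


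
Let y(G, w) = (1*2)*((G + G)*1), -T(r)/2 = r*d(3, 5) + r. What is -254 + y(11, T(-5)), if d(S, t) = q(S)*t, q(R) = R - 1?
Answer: -210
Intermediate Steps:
q(R) = -1 + R
d(S, t) = t*(-1 + S) (d(S, t) = (-1 + S)*t = t*(-1 + S))
T(r) = -22*r (T(r) = -2*(r*(5*(-1 + 3)) + r) = -2*(r*(5*2) + r) = -2*(r*10 + r) = -2*(10*r + r) = -22*r)
y(G, w) = 4*G (y(G, w) = 2*((2*G)*1) = 2*(2*G) = 4*G)
-254 + y(11, T(-5)) = -254 + 4*11 = -254 + 44 = -210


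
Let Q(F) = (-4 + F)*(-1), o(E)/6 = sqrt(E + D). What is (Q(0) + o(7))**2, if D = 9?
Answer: 784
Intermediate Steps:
o(E) = 6*sqrt(9 + E) (o(E) = 6*sqrt(E + 9) = 6*sqrt(9 + E))
Q(F) = 4 - F
(Q(0) + o(7))**2 = ((4 - 1*0) + 6*sqrt(9 + 7))**2 = ((4 + 0) + 6*sqrt(16))**2 = (4 + 6*4)**2 = (4 + 24)**2 = 28**2 = 784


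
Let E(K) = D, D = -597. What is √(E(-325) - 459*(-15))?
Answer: 4*√393 ≈ 79.297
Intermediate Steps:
E(K) = -597
√(E(-325) - 459*(-15)) = √(-597 - 459*(-15)) = √(-597 + 6885) = √6288 = 4*√393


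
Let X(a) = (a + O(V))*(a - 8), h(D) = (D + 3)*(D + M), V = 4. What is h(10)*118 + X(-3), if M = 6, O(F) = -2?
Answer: 24599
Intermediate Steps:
h(D) = (3 + D)*(6 + D) (h(D) = (D + 3)*(D + 6) = (3 + D)*(6 + D))
X(a) = (-8 + a)*(-2 + a) (X(a) = (a - 2)*(a - 8) = (-2 + a)*(-8 + a) = (-8 + a)*(-2 + a))
h(10)*118 + X(-3) = (18 + 10² + 9*10)*118 + (16 + (-3)² - 10*(-3)) = (18 + 100 + 90)*118 + (16 + 9 + 30) = 208*118 + 55 = 24544 + 55 = 24599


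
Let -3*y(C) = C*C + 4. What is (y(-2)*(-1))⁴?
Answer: 4096/81 ≈ 50.568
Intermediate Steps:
y(C) = -4/3 - C²/3 (y(C) = -(C*C + 4)/3 = -(C² + 4)/3 = -(4 + C²)/3 = -4/3 - C²/3)
(y(-2)*(-1))⁴ = ((-4/3 - ⅓*(-2)²)*(-1))⁴ = ((-4/3 - ⅓*4)*(-1))⁴ = ((-4/3 - 4/3)*(-1))⁴ = (-8/3*(-1))⁴ = (8/3)⁴ = 4096/81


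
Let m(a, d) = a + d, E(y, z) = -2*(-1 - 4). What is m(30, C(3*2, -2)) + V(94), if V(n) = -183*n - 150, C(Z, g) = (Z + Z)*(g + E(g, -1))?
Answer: -17226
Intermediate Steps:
E(y, z) = 10 (E(y, z) = -2*(-5) = 10)
C(Z, g) = 2*Z*(10 + g) (C(Z, g) = (Z + Z)*(g + 10) = (2*Z)*(10 + g) = 2*Z*(10 + g))
V(n) = -150 - 183*n
m(30, C(3*2, -2)) + V(94) = (30 + 2*(3*2)*(10 - 2)) + (-150 - 183*94) = (30 + 2*6*8) + (-150 - 17202) = (30 + 96) - 17352 = 126 - 17352 = -17226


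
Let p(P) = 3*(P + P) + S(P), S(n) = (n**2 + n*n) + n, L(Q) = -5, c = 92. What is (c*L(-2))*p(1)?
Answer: -4140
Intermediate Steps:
S(n) = n + 2*n**2 (S(n) = (n**2 + n**2) + n = 2*n**2 + n = n + 2*n**2)
p(P) = 6*P + P*(1 + 2*P) (p(P) = 3*(P + P) + P*(1 + 2*P) = 3*(2*P) + P*(1 + 2*P) = 6*P + P*(1 + 2*P))
(c*L(-2))*p(1) = (92*(-5))*(1*(7 + 2*1)) = -460*(7 + 2) = -460*9 = -4140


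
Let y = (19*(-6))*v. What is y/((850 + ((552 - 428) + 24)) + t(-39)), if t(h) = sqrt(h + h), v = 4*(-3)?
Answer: 682632/498041 - 684*I*sqrt(78)/498041 ≈ 1.3706 - 0.012129*I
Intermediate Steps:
v = -12
t(h) = sqrt(2)*sqrt(h) (t(h) = sqrt(2*h) = sqrt(2)*sqrt(h))
y = 1368 (y = (19*(-6))*(-12) = -114*(-12) = 1368)
y/((850 + ((552 - 428) + 24)) + t(-39)) = 1368/((850 + ((552 - 428) + 24)) + sqrt(2)*sqrt(-39)) = 1368/((850 + (124 + 24)) + sqrt(2)*(I*sqrt(39))) = 1368/((850 + 148) + I*sqrt(78)) = 1368/(998 + I*sqrt(78))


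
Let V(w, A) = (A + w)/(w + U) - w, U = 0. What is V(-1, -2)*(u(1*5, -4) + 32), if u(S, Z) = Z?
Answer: 112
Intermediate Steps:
V(w, A) = -w + (A + w)/w (V(w, A) = (A + w)/(w + 0) - w = (A + w)/w - w = -w + (A + w)/w)
V(-1, -2)*(u(1*5, -4) + 32) = (1 - 1*(-1) - 2/(-1))*(-4 + 32) = (1 + 1 - 2*(-1))*28 = (1 + 1 + 2)*28 = 4*28 = 112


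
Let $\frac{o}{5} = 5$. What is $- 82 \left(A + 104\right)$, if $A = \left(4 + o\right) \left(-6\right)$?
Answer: $5740$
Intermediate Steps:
$o = 25$ ($o = 5 \cdot 5 = 25$)
$A = -174$ ($A = \left(4 + 25\right) \left(-6\right) = 29 \left(-6\right) = -174$)
$- 82 \left(A + 104\right) = - 82 \left(-174 + 104\right) = \left(-82\right) \left(-70\right) = 5740$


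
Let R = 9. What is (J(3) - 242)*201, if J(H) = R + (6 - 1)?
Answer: -45828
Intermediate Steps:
J(H) = 14 (J(H) = 9 + (6 - 1) = 9 + 5 = 14)
(J(3) - 242)*201 = (14 - 242)*201 = -228*201 = -45828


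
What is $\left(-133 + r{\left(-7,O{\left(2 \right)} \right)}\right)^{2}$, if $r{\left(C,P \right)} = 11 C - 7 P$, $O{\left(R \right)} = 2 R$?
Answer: $56644$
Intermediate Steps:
$r{\left(C,P \right)} = - 7 P + 11 C$
$\left(-133 + r{\left(-7,O{\left(2 \right)} \right)}\right)^{2} = \left(-133 - \left(77 + 7 \cdot 2 \cdot 2\right)\right)^{2} = \left(-133 - 105\right)^{2} = \left(-238\right)^{2} = 56644$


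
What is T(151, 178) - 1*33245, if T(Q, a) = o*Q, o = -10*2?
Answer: -36265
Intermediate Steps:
o = -20
T(Q, a) = -20*Q
T(151, 178) - 1*33245 = -20*151 - 1*33245 = -3020 - 33245 = -36265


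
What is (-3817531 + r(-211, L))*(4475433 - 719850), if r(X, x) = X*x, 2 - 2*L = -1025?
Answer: -29487932620497/2 ≈ -1.4744e+13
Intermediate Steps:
L = 1027/2 (L = 1 - 1/2*(-1025) = 1 + 1025/2 = 1027/2 ≈ 513.50)
(-3817531 + r(-211, L))*(4475433 - 719850) = (-3817531 - 211*1027/2)*(4475433 - 719850) = (-3817531 - 216697/2)*3755583 = -7851759/2*3755583 = -29487932620497/2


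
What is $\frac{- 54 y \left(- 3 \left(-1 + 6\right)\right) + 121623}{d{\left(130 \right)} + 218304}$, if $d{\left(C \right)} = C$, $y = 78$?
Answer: $\frac{184803}{218434} \approx 0.84604$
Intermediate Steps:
$\frac{- 54 y \left(- 3 \left(-1 + 6\right)\right) + 121623}{d{\left(130 \right)} + 218304} = \frac{\left(-54\right) 78 \left(- 3 \left(-1 + 6\right)\right) + 121623}{130 + 218304} = \frac{- 4212 \left(\left(-3\right) 5\right) + 121623}{218434} = \left(\left(-4212\right) \left(-15\right) + 121623\right) \frac{1}{218434} = \left(63180 + 121623\right) \frac{1}{218434} = 184803 \cdot \frac{1}{218434} = \frac{184803}{218434}$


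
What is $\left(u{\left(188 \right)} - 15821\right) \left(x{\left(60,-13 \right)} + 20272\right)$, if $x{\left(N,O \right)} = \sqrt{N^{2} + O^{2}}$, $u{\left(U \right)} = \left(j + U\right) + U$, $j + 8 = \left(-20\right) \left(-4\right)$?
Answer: $-311641456 - 15373 \sqrt{3769} \approx -3.1259 \cdot 10^{8}$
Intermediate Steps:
$j = 72$ ($j = -8 - -80 = -8 + 80 = 72$)
$u{\left(U \right)} = 72 + 2 U$ ($u{\left(U \right)} = \left(72 + U\right) + U = 72 + 2 U$)
$\left(u{\left(188 \right)} - 15821\right) \left(x{\left(60,-13 \right)} + 20272\right) = \left(\left(72 + 2 \cdot 188\right) - 15821\right) \left(\sqrt{60^{2} + \left(-13\right)^{2}} + 20272\right) = \left(\left(72 + 376\right) - 15821\right) \left(\sqrt{3600 + 169} + 20272\right) = \left(448 - 15821\right) \left(\sqrt{3769} + 20272\right) = - 15373 \left(20272 + \sqrt{3769}\right) = -311641456 - 15373 \sqrt{3769}$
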